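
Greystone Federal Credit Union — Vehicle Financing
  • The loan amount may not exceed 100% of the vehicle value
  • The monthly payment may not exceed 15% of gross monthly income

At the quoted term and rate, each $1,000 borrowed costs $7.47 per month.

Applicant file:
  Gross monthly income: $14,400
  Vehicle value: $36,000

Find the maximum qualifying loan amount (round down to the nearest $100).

Payment cap: 15% × $14,400 = $2,160/month.
At $7.47 per $1,000, that supports 2,160/7.47 × 1,000 ≈ $289,156 → $289,100.
LTV cap: 100% × $36,000 = $36,000 → $36,000.
Binding constraint: loan-to-value.

$36,000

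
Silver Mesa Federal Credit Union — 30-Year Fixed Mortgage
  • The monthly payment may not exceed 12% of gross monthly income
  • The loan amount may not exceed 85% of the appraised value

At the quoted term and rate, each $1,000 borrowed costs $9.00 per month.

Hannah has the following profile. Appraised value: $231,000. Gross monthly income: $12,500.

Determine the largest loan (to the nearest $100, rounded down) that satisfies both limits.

Payment cap: 12% × $12,500 = $1,500/month.
At $9.00 per $1,000, that supports 1,500/9.00 × 1,000 ≈ $166,666 → $166,600.
LTV cap: 85% × $231,000 = $196,350 → $196,300.
Binding constraint: payment-to-income.

$166,600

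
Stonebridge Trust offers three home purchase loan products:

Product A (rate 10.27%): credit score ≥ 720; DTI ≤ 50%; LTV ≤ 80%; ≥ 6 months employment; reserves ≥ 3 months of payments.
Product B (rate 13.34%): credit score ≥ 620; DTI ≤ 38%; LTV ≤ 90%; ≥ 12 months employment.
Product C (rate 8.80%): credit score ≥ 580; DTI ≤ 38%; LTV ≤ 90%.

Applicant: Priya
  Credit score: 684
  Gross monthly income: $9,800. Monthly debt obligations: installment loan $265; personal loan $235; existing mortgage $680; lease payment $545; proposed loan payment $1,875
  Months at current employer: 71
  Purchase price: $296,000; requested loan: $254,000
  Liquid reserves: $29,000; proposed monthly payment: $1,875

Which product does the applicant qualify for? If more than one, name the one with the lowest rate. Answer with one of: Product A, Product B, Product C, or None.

Product C

Total debts = (265 + 235 + 680 + 545 + 1,875) = 3,600; DTI = 3,600/9,800 = 36.7%.
LTV = 254,000/296,000 = 85.8%.
Reserves = 29,000/1,875 = 15.5 months.
Product A: score 684 < 720; DTI 36.7% ≤ 50%; LTV 85.8% > 80%; employment 71 ≥ 6 mo; reserves 15.5 ≥ 3 mo → does not qualify.
Product B: score 684 ≥ 620; DTI 36.7% ≤ 38%; LTV 85.8% ≤ 90%; employment 71 ≥ 12 mo → qualifies.
Product C: score 684 ≥ 580; DTI 36.7% ≤ 38%; LTV 85.8% ≤ 90% → qualifies.
Qualifying: Product B, Product C. Lowest rate is 8.80% → Product C.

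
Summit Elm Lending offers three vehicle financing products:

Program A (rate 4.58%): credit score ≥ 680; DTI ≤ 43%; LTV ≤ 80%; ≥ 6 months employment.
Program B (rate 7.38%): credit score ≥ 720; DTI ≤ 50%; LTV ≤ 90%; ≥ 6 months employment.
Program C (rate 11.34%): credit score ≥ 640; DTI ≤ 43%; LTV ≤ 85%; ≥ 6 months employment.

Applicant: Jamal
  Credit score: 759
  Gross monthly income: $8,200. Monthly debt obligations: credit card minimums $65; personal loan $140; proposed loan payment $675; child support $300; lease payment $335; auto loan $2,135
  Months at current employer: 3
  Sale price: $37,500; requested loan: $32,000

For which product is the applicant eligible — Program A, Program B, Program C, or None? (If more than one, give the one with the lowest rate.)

None

Total debts = (65 + 140 + 675 + 300 + 335 + 2,135) = 3,650; DTI = 3,650/8,200 = 44.5%.
LTV = 32,000/37,500 = 85.3%.
Program A: score 759 ≥ 680; DTI 44.5% > 43%; LTV 85.3% > 80%; employment 3 < 6 mo → does not qualify.
Program B: score 759 ≥ 720; DTI 44.5% ≤ 50%; LTV 85.3% ≤ 90%; employment 3 < 6 mo → does not qualify.
Program C: score 759 ≥ 640; DTI 44.5% > 43%; LTV 85.3% > 85%; employment 3 < 6 mo → does not qualify.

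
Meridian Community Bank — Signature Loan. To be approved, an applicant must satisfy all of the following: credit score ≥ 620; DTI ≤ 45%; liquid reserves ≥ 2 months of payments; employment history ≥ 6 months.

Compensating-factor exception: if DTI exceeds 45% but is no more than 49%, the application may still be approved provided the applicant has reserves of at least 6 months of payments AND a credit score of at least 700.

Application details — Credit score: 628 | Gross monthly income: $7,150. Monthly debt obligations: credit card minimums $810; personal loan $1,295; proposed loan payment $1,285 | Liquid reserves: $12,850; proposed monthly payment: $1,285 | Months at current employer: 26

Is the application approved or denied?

Denied

Credit score 628 ≥ 620 (meets base)
Total debts = (810 + 1,295 + 1,285) = 3,390. DTI: 3,390 ÷ 7,150 = 47.4%, over the 45% base limit.
Liquid reserves cover 12,850/1,285 = 10.0 months — ≥ 2 required
Employment 26 ≥ 6 months
DTI 47.4% is within the 45%–49% exception band; checking compensating factors.
Reserves 10.0 ≥ 6 months; credit score 628 < 700.
Override conditions not both satisfied; exception does not apply.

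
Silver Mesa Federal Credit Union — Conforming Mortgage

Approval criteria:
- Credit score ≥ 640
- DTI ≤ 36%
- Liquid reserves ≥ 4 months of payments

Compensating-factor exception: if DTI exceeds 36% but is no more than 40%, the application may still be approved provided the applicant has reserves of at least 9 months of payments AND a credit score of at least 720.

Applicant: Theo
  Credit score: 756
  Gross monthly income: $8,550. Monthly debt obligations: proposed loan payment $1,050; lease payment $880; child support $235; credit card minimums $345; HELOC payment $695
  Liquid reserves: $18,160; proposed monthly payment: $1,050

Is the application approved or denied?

Approved

Credit score 756 ≥ 640 (meets base)
Total debts = (1,050 + 880 + 235 + 345 + 695) = 3,205. DTI = 3,205/8,550 = 37.5% > 36% — standard DTI limit exceeded.
Reserves = 18,160/1,050 = 17.3 months ≥ 4
37.5% falls in the override range (36%–40%), so the compensating-factor test applies.
Reserves 17.3 ≥ 9 months; credit score 756 ≥ 720.
Both override conditions satisfied; DTI exception granted.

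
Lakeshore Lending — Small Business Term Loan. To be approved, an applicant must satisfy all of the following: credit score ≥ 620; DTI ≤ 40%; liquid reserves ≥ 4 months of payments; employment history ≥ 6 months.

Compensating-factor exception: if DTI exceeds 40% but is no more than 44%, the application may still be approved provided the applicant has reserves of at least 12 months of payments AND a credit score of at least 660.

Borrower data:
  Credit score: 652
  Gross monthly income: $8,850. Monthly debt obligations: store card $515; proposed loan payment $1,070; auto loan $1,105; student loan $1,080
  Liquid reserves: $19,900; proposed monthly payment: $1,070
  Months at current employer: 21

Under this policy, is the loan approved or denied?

Credit score 652 ≥ 620 (meets base)
Total debts = (515 + 1,070 + 1,105 + 1,080) = 3,770. DTI: 3,770 ÷ 8,850 = 42.6%, over the 40% base limit.
Reserves = 19,900/1,070 = 18.6 months ≥ 4
Employment 21 ≥ 6 months
DTI 42.6% is within the 40%–44% exception band; checking compensating factors.
Override check — reserves: 18.6 mo (ok); score: 652 (below 660).
Compensating-factor requirement not fully met.

Denied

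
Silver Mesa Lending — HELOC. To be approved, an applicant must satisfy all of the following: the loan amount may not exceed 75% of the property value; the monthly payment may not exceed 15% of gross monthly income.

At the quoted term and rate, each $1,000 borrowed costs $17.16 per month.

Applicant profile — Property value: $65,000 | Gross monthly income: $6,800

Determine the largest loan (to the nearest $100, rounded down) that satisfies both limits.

Payment cap: 15% × $6,800 = $1,020/month.
At $17.16 per $1,000, that supports 1,020/17.16 × 1,000 ≈ $59,440 → $59,400.
LTV cap: 75% × $65,000 = $48,750 → $48,700.
Binding constraint: loan-to-value.

$48,700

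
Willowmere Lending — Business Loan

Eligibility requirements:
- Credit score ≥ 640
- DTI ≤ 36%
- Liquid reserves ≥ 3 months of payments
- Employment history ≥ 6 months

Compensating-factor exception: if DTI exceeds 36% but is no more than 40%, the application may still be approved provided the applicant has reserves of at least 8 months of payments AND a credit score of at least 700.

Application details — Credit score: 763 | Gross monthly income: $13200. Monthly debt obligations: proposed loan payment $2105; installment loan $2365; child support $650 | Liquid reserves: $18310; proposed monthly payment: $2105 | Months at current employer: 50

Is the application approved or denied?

Credit score 763 ≥ 640 (meets base)
Total debts = (2,105 + 2,365 + 650) = 5,120. DTI = 5,120/13,200 = 38.8% > 36% — standard DTI limit exceeded.
Reserves: 18,310 ÷ 2,105 = 8.7 months (meets 3-month minimum)
Employment 50 ≥ 6 months
DTI 38.8% is within the 36%–40% exception band; checking compensating factors.
Override check — reserves: 8.7 mo (ok); score: 763 (ok).
Both override conditions satisfied; DTI exception granted.

Approved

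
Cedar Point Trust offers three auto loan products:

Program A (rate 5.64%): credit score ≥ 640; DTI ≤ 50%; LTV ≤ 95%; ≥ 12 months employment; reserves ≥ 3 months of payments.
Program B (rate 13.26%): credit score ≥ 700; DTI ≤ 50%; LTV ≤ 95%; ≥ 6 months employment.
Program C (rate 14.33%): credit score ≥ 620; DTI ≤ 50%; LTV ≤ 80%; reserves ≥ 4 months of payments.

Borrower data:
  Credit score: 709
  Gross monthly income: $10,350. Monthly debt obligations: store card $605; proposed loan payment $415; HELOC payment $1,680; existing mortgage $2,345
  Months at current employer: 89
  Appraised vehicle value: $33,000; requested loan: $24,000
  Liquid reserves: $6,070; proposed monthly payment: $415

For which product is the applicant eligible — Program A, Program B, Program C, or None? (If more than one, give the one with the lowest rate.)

Total debts = (605 + 415 + 1,680 + 2,345) = 5,045; DTI = 5,045/10,350 = 48.7%.
LTV = 24,000/33,000 = 72.7%.
Reserves = 6,070/415 = 14.6 months.
Program A: score 709 ≥ 640; DTI 48.7% ≤ 50%; LTV 72.7% ≤ 95%; employment 89 ≥ 12 mo; reserves 14.6 ≥ 3 mo → qualifies.
Program B: score 709 ≥ 700; DTI 48.7% ≤ 50%; LTV 72.7% ≤ 95%; employment 89 ≥ 6 mo → qualifies.
Program C: score 709 ≥ 620; DTI 48.7% ≤ 50%; LTV 72.7% ≤ 80%; reserves 14.6 ≥ 4 mo → qualifies.
Qualifying: Program A, Program B, Program C. Lowest rate is 5.64% → Program A.

Program A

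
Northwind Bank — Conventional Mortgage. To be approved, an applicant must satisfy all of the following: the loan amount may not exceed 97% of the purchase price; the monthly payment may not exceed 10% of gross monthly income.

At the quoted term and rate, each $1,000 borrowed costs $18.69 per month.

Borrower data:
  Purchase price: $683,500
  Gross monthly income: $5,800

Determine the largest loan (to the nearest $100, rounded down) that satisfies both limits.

$31,000

Payment cap: 10% × $5,800 = $580/month.
At $18.69 per $1,000, that supports 580/18.69 × 1,000 ≈ $31,032 → $31,000.
LTV cap: 97% × $683,500 = $662,995 → $662,900.
Binding constraint: payment-to-income.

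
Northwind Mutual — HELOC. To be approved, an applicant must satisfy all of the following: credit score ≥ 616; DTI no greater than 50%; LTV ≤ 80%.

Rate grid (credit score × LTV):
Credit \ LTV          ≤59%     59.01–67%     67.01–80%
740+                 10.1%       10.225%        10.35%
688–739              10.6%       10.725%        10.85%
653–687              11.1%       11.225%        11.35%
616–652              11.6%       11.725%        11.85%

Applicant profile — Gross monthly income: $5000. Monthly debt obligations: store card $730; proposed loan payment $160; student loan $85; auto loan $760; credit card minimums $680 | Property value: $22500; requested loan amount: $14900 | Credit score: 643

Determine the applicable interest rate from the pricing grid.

11.725%

Credit score 643 ≥ 616; Total monthly debts = (730 + 160 + 85 + 760 + 680) = 2,415. DTI: 2,415 ÷ 5,000 = 48.3%, within the 50% cap
Loan-to-value = 14,900/22,500 = 66.2% — pass (80% max)
Row: 643 falls in 616–652. Column: 66.2% falls in 59.01–67%. Rate = 11.725%.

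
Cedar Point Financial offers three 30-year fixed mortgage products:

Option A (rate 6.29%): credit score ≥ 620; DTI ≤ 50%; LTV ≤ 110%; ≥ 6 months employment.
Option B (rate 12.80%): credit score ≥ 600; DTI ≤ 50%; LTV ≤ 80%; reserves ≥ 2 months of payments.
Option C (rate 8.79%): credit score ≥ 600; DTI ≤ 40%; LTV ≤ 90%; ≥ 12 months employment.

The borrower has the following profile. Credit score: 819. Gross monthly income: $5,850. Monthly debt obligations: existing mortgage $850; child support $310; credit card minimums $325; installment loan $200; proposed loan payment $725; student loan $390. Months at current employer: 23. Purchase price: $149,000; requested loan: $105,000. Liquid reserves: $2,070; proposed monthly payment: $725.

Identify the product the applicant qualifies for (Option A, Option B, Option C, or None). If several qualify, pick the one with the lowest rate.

Option A

Total debts = (850 + 310 + 325 + 200 + 725 + 390) = 2,800; DTI = 2,800/5,850 = 47.9%.
LTV = 105,000/149,000 = 70.5%.
Reserves = 2,070/725 = 2.9 months.
Option A: score 819 ≥ 620; DTI 47.9% ≤ 50%; LTV 70.5% ≤ 110%; employment 23 ≥ 6 mo → qualifies.
Option B: score 819 ≥ 600; DTI 47.9% ≤ 50%; LTV 70.5% ≤ 80%; reserves 2.9 ≥ 2 mo → qualifies.
Option C: score 819 ≥ 600; DTI 47.9% > 40%; LTV 70.5% ≤ 90%; employment 23 ≥ 12 mo → does not qualify.
Qualifying: Option A, Option B. Lowest rate is 6.29% → Option A.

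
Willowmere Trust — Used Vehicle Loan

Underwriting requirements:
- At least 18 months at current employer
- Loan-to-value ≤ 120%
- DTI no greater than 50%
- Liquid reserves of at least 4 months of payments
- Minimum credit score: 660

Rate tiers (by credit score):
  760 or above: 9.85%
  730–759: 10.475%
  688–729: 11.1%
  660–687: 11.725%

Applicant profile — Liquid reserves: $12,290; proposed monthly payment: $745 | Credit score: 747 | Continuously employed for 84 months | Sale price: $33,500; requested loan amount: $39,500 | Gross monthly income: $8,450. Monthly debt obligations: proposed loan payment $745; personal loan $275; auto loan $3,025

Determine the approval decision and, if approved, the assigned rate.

Approved at 10.475%

Credit score 747 ≥ 660 (meets minimum)
Reserves: 12,290 ÷ 745 = 16.5 months (meets 4-month minimum)
Total monthly debts = (745 + 275 + 3,025) = 4,045. Debt-to-income = 4,045/8,450 = 47.9% — meets 50% limit
Employment 84 ≥ 18 months
Loan-to-value = 39,500/33,500 = 117.9% — pass (120% max)
All requirements met. Score 747 falls in the 730–759 tier → 10.475%.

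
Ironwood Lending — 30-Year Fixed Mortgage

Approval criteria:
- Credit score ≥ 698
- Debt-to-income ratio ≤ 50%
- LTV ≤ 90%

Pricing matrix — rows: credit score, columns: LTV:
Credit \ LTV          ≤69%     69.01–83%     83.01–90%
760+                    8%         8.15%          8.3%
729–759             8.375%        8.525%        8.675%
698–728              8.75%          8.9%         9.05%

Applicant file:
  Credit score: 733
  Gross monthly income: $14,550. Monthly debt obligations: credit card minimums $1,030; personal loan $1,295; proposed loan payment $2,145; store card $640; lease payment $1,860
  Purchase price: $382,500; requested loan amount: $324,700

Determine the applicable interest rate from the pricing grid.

Credit score 733 ≥ 698; Total monthly debts = (1,030 + 1,295 + 2,145 + 640 + 1,860) = 6,970. Debt-to-income = 6,970/14,550 = 47.9% — meets 50% limit
Loan-to-value = 324,700/382,500 = 84.9% — pass (90% max)
Credit 733 → row 729–759; LTV 84.9% → column 83.01–90%. Grid cell → 8.675%.

8.675%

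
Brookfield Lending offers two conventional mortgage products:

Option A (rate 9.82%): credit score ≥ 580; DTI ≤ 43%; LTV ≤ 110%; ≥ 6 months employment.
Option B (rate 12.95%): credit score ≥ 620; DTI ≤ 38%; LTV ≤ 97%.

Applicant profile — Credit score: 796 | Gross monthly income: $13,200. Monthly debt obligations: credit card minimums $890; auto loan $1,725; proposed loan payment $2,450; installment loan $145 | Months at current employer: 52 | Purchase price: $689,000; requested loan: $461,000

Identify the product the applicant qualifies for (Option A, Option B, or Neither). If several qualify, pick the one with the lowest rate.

Option A

Total debts = (890 + 1,725 + 2,450 + 145) = 5,210; DTI = 5,210/13,200 = 39.5%.
LTV = 461,000/689,000 = 66.9%.
Option A: score 796 ≥ 580; DTI 39.5% ≤ 43%; LTV 66.9% ≤ 110%; employment 52 ≥ 6 mo → qualifies.
Option B: score 796 ≥ 620; DTI 39.5% > 38%; LTV 66.9% ≤ 97% → does not qualify.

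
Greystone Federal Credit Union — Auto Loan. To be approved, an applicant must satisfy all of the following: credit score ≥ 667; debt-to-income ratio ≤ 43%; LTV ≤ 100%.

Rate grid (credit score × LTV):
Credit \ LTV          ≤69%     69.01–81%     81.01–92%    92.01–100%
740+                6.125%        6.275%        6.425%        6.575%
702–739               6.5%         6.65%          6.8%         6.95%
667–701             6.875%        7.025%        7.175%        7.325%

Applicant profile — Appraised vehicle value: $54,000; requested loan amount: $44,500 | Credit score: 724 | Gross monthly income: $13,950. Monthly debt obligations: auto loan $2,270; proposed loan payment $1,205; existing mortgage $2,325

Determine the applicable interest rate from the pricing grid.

Credit score 724 ≥ 667; Total monthly debts = (2,270 + 1,205 + 2,325) = 5,800. DTI = 5,800/13,950 = 41.6% ≤ 43%
LTV = 44,500/54,000 = 82.4% ≤ 100%
Row: 724 falls in 702–739. Column: 82.4% falls in 81.01–92%. Rate = 6.8%.

6.8%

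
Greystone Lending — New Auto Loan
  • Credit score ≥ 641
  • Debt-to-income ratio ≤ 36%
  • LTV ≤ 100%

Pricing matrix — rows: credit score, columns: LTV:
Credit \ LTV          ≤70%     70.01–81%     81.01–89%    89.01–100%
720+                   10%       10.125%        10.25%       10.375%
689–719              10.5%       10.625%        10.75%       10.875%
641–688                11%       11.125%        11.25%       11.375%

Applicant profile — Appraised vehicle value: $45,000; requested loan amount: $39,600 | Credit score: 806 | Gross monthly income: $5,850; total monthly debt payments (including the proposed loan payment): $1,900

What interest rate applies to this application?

10.25%

Credit score 806 ≥ 641; Debt-to-income = 1,900/5,850 = 32.5% — meets 36% limit
LTV = 39,600/45,000 = 88% ≤ 100%
Credit 806 → row 720+; LTV 88% → column 81.01–89%. Grid cell → 10.25%.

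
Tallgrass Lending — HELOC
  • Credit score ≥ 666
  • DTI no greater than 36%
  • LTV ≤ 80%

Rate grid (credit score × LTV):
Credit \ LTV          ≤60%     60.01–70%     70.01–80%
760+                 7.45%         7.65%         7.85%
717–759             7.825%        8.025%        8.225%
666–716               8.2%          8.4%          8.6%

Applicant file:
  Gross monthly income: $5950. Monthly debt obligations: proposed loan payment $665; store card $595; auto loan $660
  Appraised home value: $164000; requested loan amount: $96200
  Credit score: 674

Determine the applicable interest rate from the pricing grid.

8.2%

Credit score 674 ≥ 666; Total monthly debts = (665 + 595 + 660) = 1,920. Debt-to-income = 1,920/5,950 = 32.3% — meets 36% limit
Loan-to-value = 96,200/164,000 = 58.7% — pass (80% max)
Row: 674 falls in 666–716. Column: 58.7% falls in ≤60%. Rate = 8.2%.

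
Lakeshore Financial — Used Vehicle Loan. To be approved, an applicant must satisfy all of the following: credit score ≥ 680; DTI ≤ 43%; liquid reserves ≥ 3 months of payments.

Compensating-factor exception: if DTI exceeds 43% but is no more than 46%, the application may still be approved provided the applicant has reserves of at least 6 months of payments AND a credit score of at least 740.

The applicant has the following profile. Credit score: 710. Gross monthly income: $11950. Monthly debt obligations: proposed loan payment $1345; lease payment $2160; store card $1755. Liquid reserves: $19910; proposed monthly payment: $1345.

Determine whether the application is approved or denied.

Credit score 710 ≥ 680 (meets base)
Total debts = (1,345 + 2,160 + 1,755) = 5,260. DTI: 5,260 ÷ 11,950 = 44%, over the 43% base limit.
Reserves: 19,910 ÷ 1,345 = 14.8 months (meets 3-month minimum)
DTI 44% is within the 43%–46% exception band; checking compensating factors.
Override check — reserves: 14.8 mo (ok); score: 710 (below 740).
Override conditions not both satisfied; exception does not apply.

Denied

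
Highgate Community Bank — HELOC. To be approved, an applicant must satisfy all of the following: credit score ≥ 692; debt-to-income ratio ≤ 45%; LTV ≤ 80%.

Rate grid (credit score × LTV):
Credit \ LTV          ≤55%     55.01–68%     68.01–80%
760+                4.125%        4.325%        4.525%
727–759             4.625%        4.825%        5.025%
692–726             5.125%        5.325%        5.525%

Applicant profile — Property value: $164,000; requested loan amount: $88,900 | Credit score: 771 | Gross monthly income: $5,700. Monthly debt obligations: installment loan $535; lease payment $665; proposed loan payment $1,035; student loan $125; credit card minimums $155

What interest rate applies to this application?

Credit score 771 ≥ 692; Total monthly debts = (535 + 665 + 1,035 + 125 + 155) = 2,515. DTI = 2,515/5,700 = 44.1% ≤ 45%
LTV: 88,900 ÷ 164,000 = 54.2%, within 80% cap
Credit 771 → row 760+; LTV 54.2% → column ≤55%. Grid cell → 4.125%.

4.125%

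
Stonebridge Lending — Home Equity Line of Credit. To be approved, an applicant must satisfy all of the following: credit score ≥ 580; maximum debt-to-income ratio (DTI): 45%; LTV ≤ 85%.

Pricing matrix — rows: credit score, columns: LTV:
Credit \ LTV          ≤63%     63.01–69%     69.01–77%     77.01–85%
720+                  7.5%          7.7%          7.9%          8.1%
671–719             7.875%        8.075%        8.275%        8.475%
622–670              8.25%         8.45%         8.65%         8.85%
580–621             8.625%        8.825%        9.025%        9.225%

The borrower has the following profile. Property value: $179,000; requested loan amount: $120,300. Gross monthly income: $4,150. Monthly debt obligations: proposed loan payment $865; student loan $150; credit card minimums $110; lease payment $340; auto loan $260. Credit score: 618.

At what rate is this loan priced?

Credit score 618 ≥ 580; Total monthly debts = (865 + 150 + 110 + 340 + 260) = 1,725. DTI: 1,725 ÷ 4,150 = 41.6%, within the 45% cap
LTV: 120,300 ÷ 179,000 = 67.2%, within 85% cap
Score 618 is in the 580–621 band; LTV 67.2% is in the 63.01–69% band → 8.825%.

8.825%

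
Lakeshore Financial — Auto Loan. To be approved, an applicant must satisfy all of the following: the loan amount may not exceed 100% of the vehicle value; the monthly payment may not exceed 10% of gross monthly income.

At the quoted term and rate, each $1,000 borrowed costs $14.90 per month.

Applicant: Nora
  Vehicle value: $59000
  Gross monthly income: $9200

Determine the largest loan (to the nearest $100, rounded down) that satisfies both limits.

$59,000

Payment cap: 10% × $9,200 = $920/month.
At $14.90 per $1,000, that supports 920/14.90 × 1,000 ≈ $61,744 → $61,700.
LTV cap: 100% × $59,000 = $59,000 → $59,000.
Binding constraint: loan-to-value.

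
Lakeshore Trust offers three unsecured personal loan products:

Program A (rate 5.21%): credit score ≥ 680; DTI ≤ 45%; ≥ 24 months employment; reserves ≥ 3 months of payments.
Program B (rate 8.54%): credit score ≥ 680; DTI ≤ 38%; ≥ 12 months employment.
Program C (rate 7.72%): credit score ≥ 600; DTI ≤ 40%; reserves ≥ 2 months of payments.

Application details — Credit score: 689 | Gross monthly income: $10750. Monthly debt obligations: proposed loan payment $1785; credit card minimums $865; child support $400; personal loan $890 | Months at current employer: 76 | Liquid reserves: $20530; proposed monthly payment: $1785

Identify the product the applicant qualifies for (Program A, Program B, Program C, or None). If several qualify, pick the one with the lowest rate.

Total debts = (1,785 + 865 + 400 + 890) = 3,940; DTI = 3,940/10,750 = 36.7%.
Reserves = 20,530/1,785 = 11.5 months.
Program A: score 689 ≥ 680; DTI 36.7% ≤ 45%; employment 76 ≥ 24 mo; reserves 11.5 ≥ 3 mo → qualifies.
Program B: score 689 ≥ 680; DTI 36.7% ≤ 38%; employment 76 ≥ 12 mo → qualifies.
Program C: score 689 ≥ 600; DTI 36.7% ≤ 40%; reserves 11.5 ≥ 2 mo → qualifies.
Qualifying: Program A, Program B, Program C. Lowest rate is 5.21% → Program A.

Program A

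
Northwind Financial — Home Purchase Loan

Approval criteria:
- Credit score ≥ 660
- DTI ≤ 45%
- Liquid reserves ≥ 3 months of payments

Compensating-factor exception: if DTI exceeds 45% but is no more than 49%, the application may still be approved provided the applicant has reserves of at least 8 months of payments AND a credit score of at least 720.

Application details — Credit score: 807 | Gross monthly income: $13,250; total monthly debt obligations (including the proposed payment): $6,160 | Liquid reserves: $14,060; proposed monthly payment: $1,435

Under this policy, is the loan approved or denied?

Approved

Credit score 807 ≥ 660 (meets base)
DTI = 6,160/13,250 = 46.5% > 45% — standard DTI limit exceeded.
Reserves = 14,060/1,435 = 9.8 months ≥ 3
46.5% falls in the override range (45%–49%), so the compensating-factor test applies.
Reserves 9.8 ≥ 8 months; credit score 807 ≥ 720.
Both compensating conditions met → exception applies.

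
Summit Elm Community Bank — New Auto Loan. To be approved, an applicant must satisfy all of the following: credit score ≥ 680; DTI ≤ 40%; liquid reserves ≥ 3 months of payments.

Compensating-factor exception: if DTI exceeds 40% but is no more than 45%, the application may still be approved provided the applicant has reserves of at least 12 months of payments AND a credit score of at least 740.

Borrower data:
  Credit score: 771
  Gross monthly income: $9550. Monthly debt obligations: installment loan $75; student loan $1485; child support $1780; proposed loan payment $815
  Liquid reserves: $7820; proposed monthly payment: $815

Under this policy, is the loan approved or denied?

Denied

Credit score 771 ≥ 680 (meets base)
Total debts = (75 + 1,485 + 1,780 + 815) = 4,155. DTI: 4,155 ÷ 9,550 = 43.5%, over the 40% base limit.
Reserves: 7,820 ÷ 815 = 9.6 months (meets 3-month minimum)
DTI 43.5% is within the 40%–45% exception band; checking compensating factors.
Override check — reserves: 9.6 mo (short of 12); score: 771 (ok).
Compensating-factor requirement not fully met.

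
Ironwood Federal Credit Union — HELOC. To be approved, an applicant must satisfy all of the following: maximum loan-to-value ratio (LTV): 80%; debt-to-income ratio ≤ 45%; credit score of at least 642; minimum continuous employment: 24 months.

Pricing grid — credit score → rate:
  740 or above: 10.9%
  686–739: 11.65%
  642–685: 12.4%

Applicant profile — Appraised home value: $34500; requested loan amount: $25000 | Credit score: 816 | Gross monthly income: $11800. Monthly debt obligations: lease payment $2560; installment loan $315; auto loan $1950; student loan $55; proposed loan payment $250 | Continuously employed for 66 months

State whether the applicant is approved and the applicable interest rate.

Credit score 816 ≥ 642 (meets minimum)
Total monthly debts = (2,560 + 315 + 1,950 + 55 + 250) = 5,130. DTI = 5,130/11,800 = 43.5% ≤ 45%
Employment 66 ≥ 24 months
Loan-to-value = 25,000/34,500 = 72.5% — pass (80% max)
All requirements met. Score 816 falls in the 740 or above tier → 10.9%.

Approved at 10.9%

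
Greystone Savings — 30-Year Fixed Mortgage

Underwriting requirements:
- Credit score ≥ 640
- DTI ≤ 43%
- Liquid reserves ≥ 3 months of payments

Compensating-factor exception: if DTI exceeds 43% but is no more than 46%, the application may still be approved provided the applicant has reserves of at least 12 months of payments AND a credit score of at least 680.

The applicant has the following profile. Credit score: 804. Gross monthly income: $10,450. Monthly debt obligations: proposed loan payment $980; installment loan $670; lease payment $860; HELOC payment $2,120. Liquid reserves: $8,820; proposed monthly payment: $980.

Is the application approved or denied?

Credit score 804 ≥ 640 (meets base)
Total debts = (980 + 670 + 860 + 2,120) = 4,630. DTI = 4,630/10,450 = 44.3% > 43% — standard DTI limit exceeded.
Reserves: 8,820 ÷ 980 = 9.0 months (meets 3-month minimum)
44.3% falls in the override range (43%–46%), so the compensating-factor test applies.
Override check — reserves: 9.0 mo (short of 12); score: 804 (ok).
Compensating-factor requirement not fully met.

Denied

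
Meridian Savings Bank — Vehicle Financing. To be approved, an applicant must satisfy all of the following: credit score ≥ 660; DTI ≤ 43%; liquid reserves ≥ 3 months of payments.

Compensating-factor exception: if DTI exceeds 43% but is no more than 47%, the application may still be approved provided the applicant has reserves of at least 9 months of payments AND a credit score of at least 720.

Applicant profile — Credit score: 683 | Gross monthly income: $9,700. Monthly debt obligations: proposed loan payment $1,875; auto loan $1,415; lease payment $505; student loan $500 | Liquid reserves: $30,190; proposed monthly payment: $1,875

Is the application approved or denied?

Credit score 683 ≥ 660 (meets base)
Total debts = (1,875 + 1,415 + 505 + 500) = 4,295. DTI = 4,295/9,700 = 44.3% > 43% — standard DTI limit exceeded.
Reserves: 30,190 ÷ 1,875 = 16.1 months (meets 3-month minimum)
44.3% falls in the override range (43%–47%), so the compensating-factor test applies.
Override check — reserves: 16.1 mo (ok); score: 683 (below 720).
Compensating-factor requirement not fully met.

Denied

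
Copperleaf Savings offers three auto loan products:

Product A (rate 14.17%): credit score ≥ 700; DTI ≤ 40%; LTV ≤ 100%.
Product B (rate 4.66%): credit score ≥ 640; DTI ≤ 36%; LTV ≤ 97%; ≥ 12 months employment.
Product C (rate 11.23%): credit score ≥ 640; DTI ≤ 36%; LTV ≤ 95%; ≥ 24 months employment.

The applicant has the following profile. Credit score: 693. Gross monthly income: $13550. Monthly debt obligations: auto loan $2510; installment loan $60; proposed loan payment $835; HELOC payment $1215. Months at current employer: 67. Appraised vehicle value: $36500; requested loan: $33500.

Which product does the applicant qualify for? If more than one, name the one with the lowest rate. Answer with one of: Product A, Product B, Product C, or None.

Product B

Total debts = (2,510 + 60 + 835 + 1,215) = 4,620; DTI = 4,620/13,550 = 34.1%.
LTV = 33,500/36,500 = 91.8%.
Product A: score 693 < 700; DTI 34.1% ≤ 40%; LTV 91.8% ≤ 100% → does not qualify.
Product B: score 693 ≥ 640; DTI 34.1% ≤ 36%; LTV 91.8% ≤ 97%; employment 67 ≥ 12 mo → qualifies.
Product C: score 693 ≥ 640; DTI 34.1% ≤ 36%; LTV 91.8% ≤ 95%; employment 67 ≥ 24 mo → qualifies.
Qualifying: Product B, Product C. Lowest rate is 4.66% → Product B.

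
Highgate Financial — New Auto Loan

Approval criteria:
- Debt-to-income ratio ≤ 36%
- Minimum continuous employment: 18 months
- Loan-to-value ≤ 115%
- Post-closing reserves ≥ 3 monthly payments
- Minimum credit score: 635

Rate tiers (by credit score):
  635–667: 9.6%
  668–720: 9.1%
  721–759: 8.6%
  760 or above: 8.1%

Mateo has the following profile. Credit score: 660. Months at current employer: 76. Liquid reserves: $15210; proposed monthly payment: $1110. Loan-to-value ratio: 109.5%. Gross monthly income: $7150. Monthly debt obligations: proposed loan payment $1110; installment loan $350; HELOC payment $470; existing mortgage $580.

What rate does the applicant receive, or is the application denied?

Approved at 9.6%

Credit score 660 ≥ 635 (meets minimum)
LTV 109.5% ≤ 115%
Reserves: 15,210 ÷ 1,110 = 13.7 months (meets 3-month minimum)
Employment 76 ≥ 18 months
Total monthly debts = (1,110 + 350 + 470 + 580) = 2,510. DTI = 2,510/7,150 = 35.1% ≤ 36%
All requirements met. Score 660 falls in the 635–667 tier → 9.6%.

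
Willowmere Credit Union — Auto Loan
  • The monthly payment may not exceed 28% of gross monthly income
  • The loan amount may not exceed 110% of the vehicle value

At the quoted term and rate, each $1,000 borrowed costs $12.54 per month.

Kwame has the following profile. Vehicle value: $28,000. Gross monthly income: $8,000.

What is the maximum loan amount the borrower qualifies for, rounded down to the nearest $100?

Payment cap: 28% × $8,000 = $2,240/month.
At $12.54 per $1,000, that supports 2,240/12.54 × 1,000 ≈ $178,628 → $178,600.
LTV cap: 110% × $28,000 = $30,800 → $30,800.
Binding constraint: loan-to-value.

$30,800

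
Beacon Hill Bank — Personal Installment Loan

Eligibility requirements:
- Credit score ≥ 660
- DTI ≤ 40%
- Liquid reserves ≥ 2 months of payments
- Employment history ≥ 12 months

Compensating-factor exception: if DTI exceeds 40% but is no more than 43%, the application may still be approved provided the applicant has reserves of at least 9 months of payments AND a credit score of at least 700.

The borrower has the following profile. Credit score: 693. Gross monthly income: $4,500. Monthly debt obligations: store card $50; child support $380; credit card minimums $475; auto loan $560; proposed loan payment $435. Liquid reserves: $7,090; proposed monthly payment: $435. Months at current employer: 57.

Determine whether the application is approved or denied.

Denied

Credit score 693 ≥ 660 (meets base)
Total debts = (50 + 380 + 475 + 560 + 435) = 1,900. DTI: 1,900 ÷ 4,500 = 42.2%, over the 40% base limit.
Reserves = 7,090/435 = 16.3 months ≥ 2
Employment 57 ≥ 12 months
42.2% falls in the override range (40%–43%), so the compensating-factor test applies.
Reserves 16.3 ≥ 9 months; credit score 693 < 700.
Override conditions not both satisfied; exception does not apply.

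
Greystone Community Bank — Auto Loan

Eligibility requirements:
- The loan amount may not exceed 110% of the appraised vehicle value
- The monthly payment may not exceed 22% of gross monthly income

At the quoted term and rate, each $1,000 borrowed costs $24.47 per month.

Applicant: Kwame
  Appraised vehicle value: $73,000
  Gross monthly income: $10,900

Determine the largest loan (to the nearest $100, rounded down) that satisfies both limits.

$80,300

Payment cap: 22% × $10,900 = $2,398/month.
At $24.47 per $1,000, that supports 2,398/24.47 × 1,000 ≈ $97,997 → $97,900.
LTV cap: 110% × $73,000 = $80,300 → $80,300.
Binding constraint: loan-to-value.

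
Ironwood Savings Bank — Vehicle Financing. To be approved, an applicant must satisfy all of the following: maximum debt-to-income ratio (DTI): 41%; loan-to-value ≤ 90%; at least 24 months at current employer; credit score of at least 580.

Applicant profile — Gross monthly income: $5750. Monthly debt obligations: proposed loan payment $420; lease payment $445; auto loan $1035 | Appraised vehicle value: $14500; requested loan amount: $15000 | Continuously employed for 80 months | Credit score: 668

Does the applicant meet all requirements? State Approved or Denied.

Total monthly debts = (420 + 445 + 1,035) = 1,900. Debt-to-income = 1,900/5,750 = 33% — meets 41% limit
LTV: 15,000 ÷ 14,500 = 103.4%, exceeds 90% cap
Employment 80 ≥ 24 months
Credit score 668 ≥ 580 (meets)
Fails on LTV.

Denied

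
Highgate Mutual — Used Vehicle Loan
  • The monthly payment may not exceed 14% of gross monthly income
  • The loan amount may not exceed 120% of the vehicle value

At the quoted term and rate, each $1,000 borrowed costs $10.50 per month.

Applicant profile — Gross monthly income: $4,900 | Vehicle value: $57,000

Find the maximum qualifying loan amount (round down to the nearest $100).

Payment cap: 14% × $4,900 = $686/month.
At $10.50 per $1,000, that supports 686/10.50 × 1,000 ≈ $65,333 → $65,300.
LTV cap: 120% × $57,000 = $68,400 → $68,400.
Binding constraint: payment-to-income.

$65,300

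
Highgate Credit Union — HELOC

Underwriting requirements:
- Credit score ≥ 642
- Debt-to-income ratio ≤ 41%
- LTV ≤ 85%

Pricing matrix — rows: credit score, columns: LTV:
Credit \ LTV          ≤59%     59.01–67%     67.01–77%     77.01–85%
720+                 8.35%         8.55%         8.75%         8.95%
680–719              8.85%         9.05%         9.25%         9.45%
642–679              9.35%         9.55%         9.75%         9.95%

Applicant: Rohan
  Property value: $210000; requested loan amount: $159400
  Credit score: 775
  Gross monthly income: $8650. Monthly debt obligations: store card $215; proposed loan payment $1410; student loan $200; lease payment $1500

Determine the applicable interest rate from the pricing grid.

Credit score 775 ≥ 642; Total monthly debts = (215 + 1,410 + 200 + 1,500) = 3,325. DTI = 3,325/8,650 = 38.4% ≤ 41%
LTV: 159,400 ÷ 210,000 = 75.9%, within 85% cap
Score 775 is in the 720+ band; LTV 75.9% is in the 67.01–77% band → 8.75%.

8.75%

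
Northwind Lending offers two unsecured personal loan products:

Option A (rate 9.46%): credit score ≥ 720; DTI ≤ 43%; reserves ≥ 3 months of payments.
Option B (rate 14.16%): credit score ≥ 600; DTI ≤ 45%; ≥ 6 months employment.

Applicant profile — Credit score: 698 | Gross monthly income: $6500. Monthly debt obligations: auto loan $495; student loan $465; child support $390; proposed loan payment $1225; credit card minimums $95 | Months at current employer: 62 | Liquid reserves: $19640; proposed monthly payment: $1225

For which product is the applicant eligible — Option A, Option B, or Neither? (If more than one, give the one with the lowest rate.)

Option B

Total debts = (495 + 465 + 390 + 1,225 + 95) = 2,670; DTI = 2,670/6,500 = 41.1%.
Reserves = 19,640/1,225 = 16.0 months.
Option A: score 698 < 720; DTI 41.1% ≤ 43%; reserves 16.0 ≥ 3 mo → does not qualify.
Option B: score 698 ≥ 600; DTI 41.1% ≤ 45%; employment 62 ≥ 6 mo → qualifies.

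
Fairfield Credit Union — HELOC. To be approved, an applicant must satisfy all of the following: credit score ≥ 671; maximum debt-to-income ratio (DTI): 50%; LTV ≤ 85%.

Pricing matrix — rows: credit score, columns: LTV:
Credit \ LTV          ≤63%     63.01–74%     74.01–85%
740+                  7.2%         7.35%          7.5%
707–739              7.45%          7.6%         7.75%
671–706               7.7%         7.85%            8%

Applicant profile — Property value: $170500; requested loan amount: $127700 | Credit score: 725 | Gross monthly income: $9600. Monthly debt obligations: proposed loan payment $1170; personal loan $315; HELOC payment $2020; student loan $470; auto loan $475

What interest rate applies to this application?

Credit score 725 ≥ 671; Total monthly debts = (1,170 + 315 + 2,020 + 470 + 475) = 4,450. Debt-to-income = 4,450/9,600 = 46.4% — meets 50% limit
LTV: 127,700 ÷ 170,500 = 74.9%, within 85% cap
Row: 725 falls in 707–739. Column: 74.9% falls in 74.01–85%. Rate = 7.75%.

7.75%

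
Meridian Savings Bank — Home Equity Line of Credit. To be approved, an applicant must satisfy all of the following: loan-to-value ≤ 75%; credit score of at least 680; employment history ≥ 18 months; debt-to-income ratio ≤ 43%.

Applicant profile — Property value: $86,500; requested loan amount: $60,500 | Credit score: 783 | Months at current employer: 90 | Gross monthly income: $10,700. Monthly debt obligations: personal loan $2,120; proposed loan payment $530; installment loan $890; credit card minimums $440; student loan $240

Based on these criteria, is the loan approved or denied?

Approved

LTV = 60,500/86,500 = 69.9% ≤ 75%
Credit score 783 ≥ 680 (meets)
Employment 90 ≥ 18 months
Total monthly debts = (2,120 + 530 + 890 + 440 + 240) = 4,220. DTI: 4,220 ÷ 10,700 = 39.4%, within the 43% cap
All criteria satisfied.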